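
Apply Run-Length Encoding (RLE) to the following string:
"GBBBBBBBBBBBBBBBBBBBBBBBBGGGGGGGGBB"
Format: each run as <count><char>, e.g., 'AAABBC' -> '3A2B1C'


Scanning runs left to right:
  i=0: run of 'G' x 1 -> '1G'
  i=1: run of 'B' x 24 -> '24B'
  i=25: run of 'G' x 8 -> '8G'
  i=33: run of 'B' x 2 -> '2B'

RLE = 1G24B8G2B


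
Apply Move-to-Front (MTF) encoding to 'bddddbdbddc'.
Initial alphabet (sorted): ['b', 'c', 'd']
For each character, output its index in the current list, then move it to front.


MTF encoding:
'b': index 0 in ['b', 'c', 'd'] -> ['b', 'c', 'd']
'd': index 2 in ['b', 'c', 'd'] -> ['d', 'b', 'c']
'd': index 0 in ['d', 'b', 'c'] -> ['d', 'b', 'c']
'd': index 0 in ['d', 'b', 'c'] -> ['d', 'b', 'c']
'd': index 0 in ['d', 'b', 'c'] -> ['d', 'b', 'c']
'b': index 1 in ['d', 'b', 'c'] -> ['b', 'd', 'c']
'd': index 1 in ['b', 'd', 'c'] -> ['d', 'b', 'c']
'b': index 1 in ['d', 'b', 'c'] -> ['b', 'd', 'c']
'd': index 1 in ['b', 'd', 'c'] -> ['d', 'b', 'c']
'd': index 0 in ['d', 'b', 'c'] -> ['d', 'b', 'c']
'c': index 2 in ['d', 'b', 'c'] -> ['c', 'd', 'b']


Output: [0, 2, 0, 0, 0, 1, 1, 1, 1, 0, 2]


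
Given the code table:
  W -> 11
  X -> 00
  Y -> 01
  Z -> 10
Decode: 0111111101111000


Decoding:
01 -> Y
11 -> W
11 -> W
11 -> W
01 -> Y
11 -> W
10 -> Z
00 -> X


Result: YWWWYWZX


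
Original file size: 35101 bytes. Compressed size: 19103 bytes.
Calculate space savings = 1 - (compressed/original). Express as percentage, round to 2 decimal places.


ratio = compressed/original = 19103/35101 = 0.54423
savings = 1 - ratio = 1 - 0.54423 = 0.45577
as a percentage: 0.45577 * 100 = 45.58%

Space savings = 1 - 19103/35101 = 45.58%


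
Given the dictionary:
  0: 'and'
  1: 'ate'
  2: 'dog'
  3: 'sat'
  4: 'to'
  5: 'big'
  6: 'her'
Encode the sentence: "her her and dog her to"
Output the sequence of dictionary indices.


Look up each word in the dictionary:
  'her' -> 6
  'her' -> 6
  'and' -> 0
  'dog' -> 2
  'her' -> 6
  'to' -> 4

Encoded: [6, 6, 0, 2, 6, 4]


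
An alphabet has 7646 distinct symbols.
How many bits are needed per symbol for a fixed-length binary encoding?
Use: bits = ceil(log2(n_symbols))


log2(7646) = 12.9005
Bracket: 2^12 = 4096 < 7646 <= 2^13 = 8192
So ceil(log2(7646)) = 13

bits = ceil(log2(7646)) = ceil(12.9005) = 13 bits


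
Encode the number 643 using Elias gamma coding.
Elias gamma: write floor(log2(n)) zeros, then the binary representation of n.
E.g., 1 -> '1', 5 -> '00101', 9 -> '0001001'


num_bits = floor(log2(643)) + 1 = 10
leading_zeros = num_bits - 1 = 9
binary(643) = 1010000011

Elias gamma(643) = '000000000' + '1010000011' = 0000000001010000011 (19 bits)


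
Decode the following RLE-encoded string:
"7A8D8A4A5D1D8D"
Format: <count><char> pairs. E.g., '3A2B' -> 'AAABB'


Expanding each <count><char> pair:
  7A -> 'AAAAAAA'
  8D -> 'DDDDDDDD'
  8A -> 'AAAAAAAA'
  4A -> 'AAAA'
  5D -> 'DDDDD'
  1D -> 'D'
  8D -> 'DDDDDDDD'

Decoded = AAAAAAADDDDDDDDAAAAAAAAAAAADDDDDDDDDDDDDD


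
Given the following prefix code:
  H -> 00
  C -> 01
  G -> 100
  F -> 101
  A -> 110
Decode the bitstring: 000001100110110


Decoding step by step:
Bits 00 -> H
Bits 00 -> H
Bits 01 -> C
Bits 100 -> G
Bits 110 -> A
Bits 110 -> A


Decoded message: HHCGAA


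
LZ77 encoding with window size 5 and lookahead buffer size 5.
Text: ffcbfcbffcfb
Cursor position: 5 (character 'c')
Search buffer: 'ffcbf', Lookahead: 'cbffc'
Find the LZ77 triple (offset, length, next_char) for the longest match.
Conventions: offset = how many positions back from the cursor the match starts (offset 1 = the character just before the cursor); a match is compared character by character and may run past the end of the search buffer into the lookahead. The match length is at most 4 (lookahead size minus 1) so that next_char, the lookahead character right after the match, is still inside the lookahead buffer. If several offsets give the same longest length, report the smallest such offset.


Try each offset into the search buffer:
  offset=1 (pos 4, char 'f'): match length 0
  offset=2 (pos 3, char 'b'): match length 0
  offset=3 (pos 2, char 'c'): match length 3
  offset=4 (pos 1, char 'f'): match length 0
  offset=5 (pos 0, char 'f'): match length 0
Longest match has length 3 at offset 3.
next_char = character at position 5 + 3 = 8 -> 'f'

Best match: offset=3, length=3 (matching 'cbf' starting at position 2)
LZ77 triple: (3, 3, 'f')


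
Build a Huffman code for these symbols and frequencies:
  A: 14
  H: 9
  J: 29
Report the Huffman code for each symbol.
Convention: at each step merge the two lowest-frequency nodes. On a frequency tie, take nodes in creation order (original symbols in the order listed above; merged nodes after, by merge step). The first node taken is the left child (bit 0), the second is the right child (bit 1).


Huffman tree construction:
Step 1: Merge H(9) + A(14) = 23
Step 2: Merge (H+A)(23) + J(29) = 52
Read each symbol's code off the tree from the root (left child = 0, right child = 1).

Codes:
  A: 01 (length 2)
  H: 00 (length 2)
  J: 1 (length 1)
Average code length: 75/52 = 1.4423 bits/symbol


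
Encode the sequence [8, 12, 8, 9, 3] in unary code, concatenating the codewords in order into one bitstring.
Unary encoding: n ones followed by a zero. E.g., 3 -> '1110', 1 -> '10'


Encode each number as n ones followed by a terminating 0:
  8 -> 111111110 (9 bits)
  12 -> 1111111111110 (13 bits)
  8 -> 111111110 (9 bits)
  9 -> 1111111110 (10 bits)
  3 -> 1110 (4 bits)
Total length = 9 + 13 + 9 + 10 + 4 = 45 bits.

Unary([8, 12, 8, 9, 3]) = 111111110111111111111011111111011111111101110 (45 bits)


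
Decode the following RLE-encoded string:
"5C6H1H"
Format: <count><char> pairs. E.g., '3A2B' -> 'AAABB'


Expanding each <count><char> pair:
  5C -> 'CCCCC'
  6H -> 'HHHHHH'
  1H -> 'H'

Decoded = CCCCCHHHHHHH


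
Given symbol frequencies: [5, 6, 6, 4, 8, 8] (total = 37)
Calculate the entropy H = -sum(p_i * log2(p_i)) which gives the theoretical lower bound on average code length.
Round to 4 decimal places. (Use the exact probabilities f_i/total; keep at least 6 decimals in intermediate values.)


Per-symbol terms -p_i * log2(p_i) with p_i = f_i/37:
  p = 5/37 = 0.135135: log2(p) = -2.887525, -p*log2(p) = 0.390206
  p = 6/37 = 0.162162: log2(p) = -2.624491, -p*log2(p) = 0.425593
  p = 6/37 = 0.162162: log2(p) = -2.624491, -p*log2(p) = 0.425593
  p = 4/37 = 0.108108: log2(p) = -3.209453, -p*log2(p) = 0.346968
  p = 8/37 = 0.216216: log2(p) = -2.209453, -p*log2(p) = 0.477720
  p = 8/37 = 0.216216: log2(p) = -2.209453, -p*log2(p) = 0.477720
H = 0.390206 + 0.425593 + 0.425593 + 0.346968 + 0.477720 + 0.477720 = 2.543800

H = 2.5438 bits/symbol


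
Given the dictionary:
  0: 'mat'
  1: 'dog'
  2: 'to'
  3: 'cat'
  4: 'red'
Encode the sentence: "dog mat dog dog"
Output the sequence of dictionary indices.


Look up each word in the dictionary:
  'dog' -> 1
  'mat' -> 0
  'dog' -> 1
  'dog' -> 1

Encoded: [1, 0, 1, 1]


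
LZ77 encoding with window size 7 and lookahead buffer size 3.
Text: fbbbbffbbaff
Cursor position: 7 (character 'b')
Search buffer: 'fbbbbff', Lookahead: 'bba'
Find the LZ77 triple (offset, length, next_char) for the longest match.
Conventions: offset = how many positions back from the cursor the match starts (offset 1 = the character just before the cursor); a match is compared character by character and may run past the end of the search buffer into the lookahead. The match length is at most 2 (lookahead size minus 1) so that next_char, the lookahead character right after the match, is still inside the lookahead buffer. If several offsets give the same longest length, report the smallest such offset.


Try each offset into the search buffer:
  offset=1 (pos 6, char 'f'): match length 0
  offset=2 (pos 5, char 'f'): match length 0
  offset=3 (pos 4, char 'b'): match length 1
  offset=4 (pos 3, char 'b'): match length 2
  offset=5 (pos 2, char 'b'): match length 2
  offset=6 (pos 1, char 'b'): match length 2
  offset=7 (pos 0, char 'f'): match length 0
Longest match has length 2, found at offsets 4, 5, 6; take the smallest, offset 4.
next_char = character at position 7 + 2 = 9 -> 'a'

Best match: offset=4, length=2 (matching 'bb' starting at position 3)
LZ77 triple: (4, 2, 'a')


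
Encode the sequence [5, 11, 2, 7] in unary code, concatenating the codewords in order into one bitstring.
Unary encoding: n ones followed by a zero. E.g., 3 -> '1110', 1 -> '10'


Encode each number as n ones followed by a terminating 0:
  5 -> 111110 (6 bits)
  11 -> 111111111110 (12 bits)
  2 -> 110 (3 bits)
  7 -> 11111110 (8 bits)
Total length = 6 + 12 + 3 + 8 = 29 bits.

Unary([5, 11, 2, 7]) = 11111011111111111011011111110 (29 bits)


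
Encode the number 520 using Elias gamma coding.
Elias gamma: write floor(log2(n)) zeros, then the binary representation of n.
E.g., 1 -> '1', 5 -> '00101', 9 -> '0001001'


num_bits = floor(log2(520)) + 1 = 10
leading_zeros = num_bits - 1 = 9
binary(520) = 1000001000

Elias gamma(520) = '000000000' + '1000001000' = 0000000001000001000 (19 bits)


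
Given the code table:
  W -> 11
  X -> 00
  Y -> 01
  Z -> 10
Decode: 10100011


Decoding:
10 -> Z
10 -> Z
00 -> X
11 -> W


Result: ZZXW


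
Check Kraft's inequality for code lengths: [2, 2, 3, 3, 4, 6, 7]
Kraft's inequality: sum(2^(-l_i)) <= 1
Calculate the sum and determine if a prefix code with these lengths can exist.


Sum = 2^(-2) + 2^(-2) + 2^(-3) + 2^(-3) + 2^(-4) + 2^(-6) + 2^(-7)
    = 0.25 + 0.25 + 0.125 + 0.125 + 0.0625 + 0.015625 + 0.0078125
    = 107/128 = 0.8359375
Since 0.8359375 <= 1, Kraft's inequality IS satisfied.
A prefix code with these lengths CAN exist.

Kraft sum = 0.8359375. Satisfied.


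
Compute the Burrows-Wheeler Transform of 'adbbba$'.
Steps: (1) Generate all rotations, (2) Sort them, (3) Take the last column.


Rotations (sorted):
  0: $adbbba -> last char: a
  1: a$adbbb -> last char: b
  2: adbbba$ -> last char: $
  3: ba$adbb -> last char: b
  4: bba$adb -> last char: b
  5: bbba$ad -> last char: d
  6: dbbba$a -> last char: a


BWT = ab$bbda


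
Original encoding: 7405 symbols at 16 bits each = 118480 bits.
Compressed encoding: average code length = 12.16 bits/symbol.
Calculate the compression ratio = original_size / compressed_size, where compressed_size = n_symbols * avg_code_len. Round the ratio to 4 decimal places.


original_size = n_symbols * orig_bits = 7405 * 16 = 118480 bits
compressed_size = n_symbols * avg_code_len = 7405 * 12.16 = 90044.8 bits
ratio = original_size / compressed_size = 118480 / 90044.8 = 1.3158

Compression ratio = 1.3158


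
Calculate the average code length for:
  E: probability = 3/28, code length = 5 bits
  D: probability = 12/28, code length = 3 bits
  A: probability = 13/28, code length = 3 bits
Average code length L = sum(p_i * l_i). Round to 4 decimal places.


Weighted contributions p_i * l_i:
  E: (3/28) * 5 = 15/28
  D: (12/28) * 3 = 36/28
  A: (13/28) * 3 = 39/28
Sum = (15 + 36 + 39)/28 = 90/28

L = 90/28 = 3.2143 bits/symbol


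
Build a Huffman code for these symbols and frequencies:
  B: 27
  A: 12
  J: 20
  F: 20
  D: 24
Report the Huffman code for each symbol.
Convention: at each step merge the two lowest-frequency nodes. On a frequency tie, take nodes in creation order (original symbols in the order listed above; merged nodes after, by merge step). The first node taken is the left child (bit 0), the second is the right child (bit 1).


Huffman tree construction:
Step 1: Merge A(12) + J(20) = 32
Step 2: Merge F(20) + D(24) = 44
Step 3: Merge B(27) + (A+J)(32) = 59
Step 4: Merge (F+D)(44) + (B+(A+J))(59) = 103
Read each symbol's code off the tree from the root (left child = 0, right child = 1).

Codes:
  B: 10 (length 2)
  A: 110 (length 3)
  J: 111 (length 3)
  F: 00 (length 2)
  D: 01 (length 2)
Average code length: 238/103 = 2.3107 bits/symbol


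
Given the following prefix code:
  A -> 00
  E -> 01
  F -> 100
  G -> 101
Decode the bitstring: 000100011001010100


Decoding step by step:
Bits 00 -> A
Bits 01 -> E
Bits 00 -> A
Bits 01 -> E
Bits 100 -> F
Bits 101 -> G
Bits 01 -> E
Bits 00 -> A


Decoded message: AEAEFGEA


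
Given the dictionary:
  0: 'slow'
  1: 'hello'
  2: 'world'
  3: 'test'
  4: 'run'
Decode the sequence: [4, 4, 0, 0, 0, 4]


Look up each index in the dictionary:
  4 -> 'run'
  4 -> 'run'
  0 -> 'slow'
  0 -> 'slow'
  0 -> 'slow'
  4 -> 'run'

Decoded: "run run slow slow slow run"


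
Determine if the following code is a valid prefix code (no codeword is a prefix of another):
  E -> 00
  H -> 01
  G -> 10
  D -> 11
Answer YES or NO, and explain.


Checking each pair (does one codeword prefix another?):
  E='00' vs H='01': no prefix
  E='00' vs G='10': no prefix
  E='00' vs D='11': no prefix
  H='01' vs E='00': no prefix
  H='01' vs G='10': no prefix
  H='01' vs D='11': no prefix
  G='10' vs E='00': no prefix
  G='10' vs H='01': no prefix
  G='10' vs D='11': no prefix
  D='11' vs E='00': no prefix
  D='11' vs H='01': no prefix
  D='11' vs G='10': no prefix
No violation found over all pairs.

YES -- this is a valid prefix code. No codeword is a prefix of any other codeword.


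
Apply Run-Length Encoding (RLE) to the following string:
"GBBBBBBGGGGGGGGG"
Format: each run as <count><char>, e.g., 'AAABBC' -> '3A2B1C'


Scanning runs left to right:
  i=0: run of 'G' x 1 -> '1G'
  i=1: run of 'B' x 6 -> '6B'
  i=7: run of 'G' x 9 -> '9G'

RLE = 1G6B9G


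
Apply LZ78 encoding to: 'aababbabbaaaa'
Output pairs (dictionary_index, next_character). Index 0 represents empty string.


LZ78 encoding steps:
Dictionary: {0: ''}
Step 1: w='' (idx 0), next='a' -> output (0, 'a'), add 'a' as idx 1
Step 2: w='a' (idx 1), next='b' -> output (1, 'b'), add 'ab' as idx 2
Step 3: w='ab' (idx 2), next='b' -> output (2, 'b'), add 'abb' as idx 3
Step 4: w='abb' (idx 3), next='a' -> output (3, 'a'), add 'abba' as idx 4
Step 5: w='a' (idx 1), next='a' -> output (1, 'a'), add 'aa' as idx 5
Step 6: w='a' (idx 1), end of input -> output (1, '')


Encoded: [(0, 'a'), (1, 'b'), (2, 'b'), (3, 'a'), (1, 'a'), (1, '')]


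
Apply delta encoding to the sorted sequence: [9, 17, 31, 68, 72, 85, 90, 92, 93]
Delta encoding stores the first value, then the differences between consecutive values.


First value: 9
Deltas:
  17 - 9 = 8
  31 - 17 = 14
  68 - 31 = 37
  72 - 68 = 4
  85 - 72 = 13
  90 - 85 = 5
  92 - 90 = 2
  93 - 92 = 1


Delta encoded: [9, 8, 14, 37, 4, 13, 5, 2, 1]


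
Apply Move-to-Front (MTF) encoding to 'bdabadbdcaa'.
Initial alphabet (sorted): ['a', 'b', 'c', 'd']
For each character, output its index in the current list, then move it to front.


MTF encoding:
'b': index 1 in ['a', 'b', 'c', 'd'] -> ['b', 'a', 'c', 'd']
'd': index 3 in ['b', 'a', 'c', 'd'] -> ['d', 'b', 'a', 'c']
'a': index 2 in ['d', 'b', 'a', 'c'] -> ['a', 'd', 'b', 'c']
'b': index 2 in ['a', 'd', 'b', 'c'] -> ['b', 'a', 'd', 'c']
'a': index 1 in ['b', 'a', 'd', 'c'] -> ['a', 'b', 'd', 'c']
'd': index 2 in ['a', 'b', 'd', 'c'] -> ['d', 'a', 'b', 'c']
'b': index 2 in ['d', 'a', 'b', 'c'] -> ['b', 'd', 'a', 'c']
'd': index 1 in ['b', 'd', 'a', 'c'] -> ['d', 'b', 'a', 'c']
'c': index 3 in ['d', 'b', 'a', 'c'] -> ['c', 'd', 'b', 'a']
'a': index 3 in ['c', 'd', 'b', 'a'] -> ['a', 'c', 'd', 'b']
'a': index 0 in ['a', 'c', 'd', 'b'] -> ['a', 'c', 'd', 'b']


Output: [1, 3, 2, 2, 1, 2, 2, 1, 3, 3, 0]


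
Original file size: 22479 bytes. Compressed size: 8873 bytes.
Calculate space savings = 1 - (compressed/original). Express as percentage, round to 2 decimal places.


ratio = compressed/original = 8873/22479 = 0.394724
savings = 1 - ratio = 1 - 0.394724 = 0.605276
as a percentage: 0.605276 * 100 = 60.53%

Space savings = 1 - 8873/22479 = 60.53%


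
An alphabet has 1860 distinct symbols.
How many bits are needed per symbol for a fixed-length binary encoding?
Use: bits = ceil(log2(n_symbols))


log2(1860) = 10.8611
Bracket: 2^10 = 1024 < 1860 <= 2^11 = 2048
So ceil(log2(1860)) = 11

bits = ceil(log2(1860)) = ceil(10.8611) = 11 bits


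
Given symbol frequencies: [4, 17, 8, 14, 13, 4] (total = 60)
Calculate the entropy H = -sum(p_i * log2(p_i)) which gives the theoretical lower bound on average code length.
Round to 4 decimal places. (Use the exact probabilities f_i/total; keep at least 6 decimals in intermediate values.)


Per-symbol terms -p_i * log2(p_i) with p_i = f_i/60:
  p = 4/60 = 0.066667: log2(p) = -3.906891, -p*log2(p) = 0.260459
  p = 17/60 = 0.283333: log2(p) = -1.819428, -p*log2(p) = 0.515505
  p = 8/60 = 0.133333: log2(p) = -2.906891, -p*log2(p) = 0.387585
  p = 14/60 = 0.233333: log2(p) = -2.099536, -p*log2(p) = 0.489892
  p = 13/60 = 0.216667: log2(p) = -2.206451, -p*log2(p) = 0.478064
  p = 4/60 = 0.066667: log2(p) = -3.906891, -p*log2(p) = 0.260459
H = 0.260459 + 0.515505 + 0.387585 + 0.489892 + 0.478064 + 0.260459 = 2.391964

H = 2.392 bits/symbol


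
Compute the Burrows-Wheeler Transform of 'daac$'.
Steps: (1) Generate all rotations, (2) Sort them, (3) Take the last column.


Rotations (sorted):
  0: $daac -> last char: c
  1: aac$d -> last char: d
  2: ac$da -> last char: a
  3: c$daa -> last char: a
  4: daac$ -> last char: $


BWT = cdaa$


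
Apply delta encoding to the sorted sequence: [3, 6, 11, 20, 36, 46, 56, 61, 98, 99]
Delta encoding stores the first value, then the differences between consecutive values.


First value: 3
Deltas:
  6 - 3 = 3
  11 - 6 = 5
  20 - 11 = 9
  36 - 20 = 16
  46 - 36 = 10
  56 - 46 = 10
  61 - 56 = 5
  98 - 61 = 37
  99 - 98 = 1


Delta encoded: [3, 3, 5, 9, 16, 10, 10, 5, 37, 1]


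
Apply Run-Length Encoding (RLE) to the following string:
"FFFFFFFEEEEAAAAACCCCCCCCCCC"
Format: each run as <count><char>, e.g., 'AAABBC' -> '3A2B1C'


Scanning runs left to right:
  i=0: run of 'F' x 7 -> '7F'
  i=7: run of 'E' x 4 -> '4E'
  i=11: run of 'A' x 5 -> '5A'
  i=16: run of 'C' x 11 -> '11C'

RLE = 7F4E5A11C


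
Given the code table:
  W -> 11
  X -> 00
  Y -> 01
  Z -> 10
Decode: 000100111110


Decoding:
00 -> X
01 -> Y
00 -> X
11 -> W
11 -> W
10 -> Z


Result: XYXWWZ


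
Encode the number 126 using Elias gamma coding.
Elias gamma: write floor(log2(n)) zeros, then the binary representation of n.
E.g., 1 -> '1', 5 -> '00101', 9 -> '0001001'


num_bits = floor(log2(126)) + 1 = 7
leading_zeros = num_bits - 1 = 6
binary(126) = 1111110

Elias gamma(126) = '000000' + '1111110' = 0000001111110 (13 bits)


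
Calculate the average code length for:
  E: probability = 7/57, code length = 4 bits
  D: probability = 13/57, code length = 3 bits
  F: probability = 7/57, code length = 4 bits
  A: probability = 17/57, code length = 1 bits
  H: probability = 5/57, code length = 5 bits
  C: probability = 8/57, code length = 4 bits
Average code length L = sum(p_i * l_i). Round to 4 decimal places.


Weighted contributions p_i * l_i:
  E: (7/57) * 4 = 28/57
  D: (13/57) * 3 = 39/57
  F: (7/57) * 4 = 28/57
  A: (17/57) * 1 = 17/57
  H: (5/57) * 5 = 25/57
  C: (8/57) * 4 = 32/57
Sum = (28 + 39 + 28 + 17 + 25 + 32)/57 = 169/57

L = 169/57 = 2.9649 bits/symbol


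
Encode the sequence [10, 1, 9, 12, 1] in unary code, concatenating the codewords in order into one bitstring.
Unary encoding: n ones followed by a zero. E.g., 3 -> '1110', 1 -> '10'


Encode each number as n ones followed by a terminating 0:
  10 -> 11111111110 (11 bits)
  1 -> 10 (2 bits)
  9 -> 1111111110 (10 bits)
  12 -> 1111111111110 (13 bits)
  1 -> 10 (2 bits)
Total length = 11 + 2 + 10 + 13 + 2 = 38 bits.

Unary([10, 1, 9, 12, 1]) = 11111111110101111111110111111111111010 (38 bits)


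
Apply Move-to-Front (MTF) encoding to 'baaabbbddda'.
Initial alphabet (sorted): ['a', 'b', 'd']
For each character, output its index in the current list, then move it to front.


MTF encoding:
'b': index 1 in ['a', 'b', 'd'] -> ['b', 'a', 'd']
'a': index 1 in ['b', 'a', 'd'] -> ['a', 'b', 'd']
'a': index 0 in ['a', 'b', 'd'] -> ['a', 'b', 'd']
'a': index 0 in ['a', 'b', 'd'] -> ['a', 'b', 'd']
'b': index 1 in ['a', 'b', 'd'] -> ['b', 'a', 'd']
'b': index 0 in ['b', 'a', 'd'] -> ['b', 'a', 'd']
'b': index 0 in ['b', 'a', 'd'] -> ['b', 'a', 'd']
'd': index 2 in ['b', 'a', 'd'] -> ['d', 'b', 'a']
'd': index 0 in ['d', 'b', 'a'] -> ['d', 'b', 'a']
'd': index 0 in ['d', 'b', 'a'] -> ['d', 'b', 'a']
'a': index 2 in ['d', 'b', 'a'] -> ['a', 'd', 'b']


Output: [1, 1, 0, 0, 1, 0, 0, 2, 0, 0, 2]


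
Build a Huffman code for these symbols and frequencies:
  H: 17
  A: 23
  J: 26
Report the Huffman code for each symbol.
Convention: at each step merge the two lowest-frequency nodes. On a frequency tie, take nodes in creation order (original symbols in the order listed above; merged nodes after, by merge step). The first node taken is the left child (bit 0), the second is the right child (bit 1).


Huffman tree construction:
Step 1: Merge H(17) + A(23) = 40
Step 2: Merge J(26) + (H+A)(40) = 66
Read each symbol's code off the tree from the root (left child = 0, right child = 1).

Codes:
  H: 10 (length 2)
  A: 11 (length 2)
  J: 0 (length 1)
Average code length: 106/66 = 1.6061 bits/symbol


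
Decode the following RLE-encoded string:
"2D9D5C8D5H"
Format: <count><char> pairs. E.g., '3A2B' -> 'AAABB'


Expanding each <count><char> pair:
  2D -> 'DD'
  9D -> 'DDDDDDDDD'
  5C -> 'CCCCC'
  8D -> 'DDDDDDDD'
  5H -> 'HHHHH'

Decoded = DDDDDDDDDDDCCCCCDDDDDDDDHHHHH


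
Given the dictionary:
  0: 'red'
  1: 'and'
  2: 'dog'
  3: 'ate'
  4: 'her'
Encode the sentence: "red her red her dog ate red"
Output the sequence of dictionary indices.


Look up each word in the dictionary:
  'red' -> 0
  'her' -> 4
  'red' -> 0
  'her' -> 4
  'dog' -> 2
  'ate' -> 3
  'red' -> 0

Encoded: [0, 4, 0, 4, 2, 3, 0]


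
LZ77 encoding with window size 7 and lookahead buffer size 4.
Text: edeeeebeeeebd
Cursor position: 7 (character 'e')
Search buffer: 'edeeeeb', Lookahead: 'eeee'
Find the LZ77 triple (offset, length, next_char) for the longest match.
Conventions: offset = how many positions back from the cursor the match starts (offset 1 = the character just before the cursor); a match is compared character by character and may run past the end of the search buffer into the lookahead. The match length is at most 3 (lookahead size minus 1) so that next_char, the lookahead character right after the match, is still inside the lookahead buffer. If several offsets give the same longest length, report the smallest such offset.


Try each offset into the search buffer:
  offset=1 (pos 6, char 'b'): match length 0
  offset=2 (pos 5, char 'e'): match length 1
  offset=3 (pos 4, char 'e'): match length 2
  offset=4 (pos 3, char 'e'): match length 3
  offset=5 (pos 2, char 'e'): match length 3
  offset=6 (pos 1, char 'd'): match length 0
  offset=7 (pos 0, char 'e'): match length 1
Longest match has length 3, found at offsets 4, 5; take the smallest, offset 4.
next_char = character at position 7 + 3 = 10 -> 'e'

Best match: offset=4, length=3 (matching 'eee' starting at position 3)
LZ77 triple: (4, 3, 'e')


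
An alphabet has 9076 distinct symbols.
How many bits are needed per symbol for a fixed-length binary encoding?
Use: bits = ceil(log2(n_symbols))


log2(9076) = 13.1478
Bracket: 2^13 = 8192 < 9076 <= 2^14 = 16384
So ceil(log2(9076)) = 14

bits = ceil(log2(9076)) = ceil(13.1478) = 14 bits


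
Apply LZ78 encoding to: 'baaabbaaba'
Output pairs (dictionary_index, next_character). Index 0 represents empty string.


LZ78 encoding steps:
Dictionary: {0: ''}
Step 1: w='' (idx 0), next='b' -> output (0, 'b'), add 'b' as idx 1
Step 2: w='' (idx 0), next='a' -> output (0, 'a'), add 'a' as idx 2
Step 3: w='a' (idx 2), next='a' -> output (2, 'a'), add 'aa' as idx 3
Step 4: w='b' (idx 1), next='b' -> output (1, 'b'), add 'bb' as idx 4
Step 5: w='aa' (idx 3), next='b' -> output (3, 'b'), add 'aab' as idx 5
Step 6: w='a' (idx 2), end of input -> output (2, '')


Encoded: [(0, 'b'), (0, 'a'), (2, 'a'), (1, 'b'), (3, 'b'), (2, '')]


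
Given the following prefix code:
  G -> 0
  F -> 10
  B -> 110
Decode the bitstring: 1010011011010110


Decoding step by step:
Bits 10 -> F
Bits 10 -> F
Bits 0 -> G
Bits 110 -> B
Bits 110 -> B
Bits 10 -> F
Bits 110 -> B


Decoded message: FFGBBFB


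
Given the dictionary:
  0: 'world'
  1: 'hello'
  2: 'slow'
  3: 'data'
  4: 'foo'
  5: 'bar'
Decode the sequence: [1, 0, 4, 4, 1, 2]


Look up each index in the dictionary:
  1 -> 'hello'
  0 -> 'world'
  4 -> 'foo'
  4 -> 'foo'
  1 -> 'hello'
  2 -> 'slow'

Decoded: "hello world foo foo hello slow"


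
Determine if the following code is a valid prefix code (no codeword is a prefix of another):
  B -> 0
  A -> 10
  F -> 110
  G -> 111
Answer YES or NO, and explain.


Checking each pair (does one codeword prefix another?):
  B='0' vs A='10': no prefix
  B='0' vs F='110': no prefix
  B='0' vs G='111': no prefix
  A='10' vs B='0': no prefix
  A='10' vs F='110': no prefix
  A='10' vs G='111': no prefix
  F='110' vs B='0': no prefix
  F='110' vs A='10': no prefix
  F='110' vs G='111': no prefix
  G='111' vs B='0': no prefix
  G='111' vs A='10': no prefix
  G='111' vs F='110': no prefix
No violation found over all pairs.

YES -- this is a valid prefix code. No codeword is a prefix of any other codeword.


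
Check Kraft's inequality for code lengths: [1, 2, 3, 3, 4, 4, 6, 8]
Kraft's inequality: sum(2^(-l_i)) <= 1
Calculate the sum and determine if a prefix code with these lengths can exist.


Sum = 2^(-1) + 2^(-2) + 2^(-3) + 2^(-3) + 2^(-4) + 2^(-4) + 2^(-6) + 2^(-8)
    = 0.5 + 0.25 + 0.125 + 0.125 + 0.0625 + 0.0625 + 0.015625 + 0.00390625
    = 293/256 = 1.14453125
Since 1.14453125 > 1, Kraft's inequality is NOT satisfied.
A prefix code with these lengths CANNOT exist.

Kraft sum = 1.14453125. Not satisfied.


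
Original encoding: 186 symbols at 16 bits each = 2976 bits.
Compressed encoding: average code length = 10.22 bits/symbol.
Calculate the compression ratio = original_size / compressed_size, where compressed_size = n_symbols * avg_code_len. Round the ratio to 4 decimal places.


original_size = n_symbols * orig_bits = 186 * 16 = 2976 bits
compressed_size = n_symbols * avg_code_len = 186 * 10.22 = 1900.92 bits
ratio = original_size / compressed_size = 2976 / 1900.92 = 1.5656

Compression ratio = 1.5656


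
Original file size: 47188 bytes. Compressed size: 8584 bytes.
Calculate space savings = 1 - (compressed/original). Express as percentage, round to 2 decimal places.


ratio = compressed/original = 8584/47188 = 0.181911
savings = 1 - ratio = 1 - 0.181911 = 0.818089
as a percentage: 0.818089 * 100 = 81.81%

Space savings = 1 - 8584/47188 = 81.81%


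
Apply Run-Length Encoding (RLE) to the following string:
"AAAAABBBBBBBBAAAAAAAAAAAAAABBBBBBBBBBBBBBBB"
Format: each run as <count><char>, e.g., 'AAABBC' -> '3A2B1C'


Scanning runs left to right:
  i=0: run of 'A' x 5 -> '5A'
  i=5: run of 'B' x 8 -> '8B'
  i=13: run of 'A' x 14 -> '14A'
  i=27: run of 'B' x 16 -> '16B'

RLE = 5A8B14A16B


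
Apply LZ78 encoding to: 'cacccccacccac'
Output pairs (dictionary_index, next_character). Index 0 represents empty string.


LZ78 encoding steps:
Dictionary: {0: ''}
Step 1: w='' (idx 0), next='c' -> output (0, 'c'), add 'c' as idx 1
Step 2: w='' (idx 0), next='a' -> output (0, 'a'), add 'a' as idx 2
Step 3: w='c' (idx 1), next='c' -> output (1, 'c'), add 'cc' as idx 3
Step 4: w='cc' (idx 3), next='c' -> output (3, 'c'), add 'ccc' as idx 4
Step 5: w='a' (idx 2), next='c' -> output (2, 'c'), add 'ac' as idx 5
Step 6: w='cc' (idx 3), next='a' -> output (3, 'a'), add 'cca' as idx 6
Step 7: w='c' (idx 1), end of input -> output (1, '')


Encoded: [(0, 'c'), (0, 'a'), (1, 'c'), (3, 'c'), (2, 'c'), (3, 'a'), (1, '')]


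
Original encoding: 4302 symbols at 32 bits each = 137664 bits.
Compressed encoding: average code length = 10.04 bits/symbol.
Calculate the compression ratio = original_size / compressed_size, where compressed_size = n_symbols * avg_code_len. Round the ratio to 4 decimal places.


original_size = n_symbols * orig_bits = 4302 * 32 = 137664 bits
compressed_size = n_symbols * avg_code_len = 4302 * 10.04 = 43192.08 bits
ratio = original_size / compressed_size = 137664 / 43192.08 = 3.1873

Compression ratio = 3.1873


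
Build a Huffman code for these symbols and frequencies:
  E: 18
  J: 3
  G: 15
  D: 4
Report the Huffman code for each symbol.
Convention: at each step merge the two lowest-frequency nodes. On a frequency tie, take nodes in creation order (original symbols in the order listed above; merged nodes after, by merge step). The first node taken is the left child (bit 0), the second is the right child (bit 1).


Huffman tree construction:
Step 1: Merge J(3) + D(4) = 7
Step 2: Merge (J+D)(7) + G(15) = 22
Step 3: Merge E(18) + ((J+D)+G)(22) = 40
Read each symbol's code off the tree from the root (left child = 0, right child = 1).

Codes:
  E: 0 (length 1)
  J: 100 (length 3)
  G: 11 (length 2)
  D: 101 (length 3)
Average code length: 69/40 = 1.7250 bits/symbol


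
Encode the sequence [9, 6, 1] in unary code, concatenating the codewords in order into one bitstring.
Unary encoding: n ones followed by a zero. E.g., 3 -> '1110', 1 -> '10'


Encode each number as n ones followed by a terminating 0:
  9 -> 1111111110 (10 bits)
  6 -> 1111110 (7 bits)
  1 -> 10 (2 bits)
Total length = 10 + 7 + 2 = 19 bits.

Unary([9, 6, 1]) = 1111111110111111010 (19 bits)


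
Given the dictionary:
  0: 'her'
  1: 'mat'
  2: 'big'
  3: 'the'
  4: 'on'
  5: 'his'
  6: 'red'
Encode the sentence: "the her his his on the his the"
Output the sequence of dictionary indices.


Look up each word in the dictionary:
  'the' -> 3
  'her' -> 0
  'his' -> 5
  'his' -> 5
  'on' -> 4
  'the' -> 3
  'his' -> 5
  'the' -> 3

Encoded: [3, 0, 5, 5, 4, 3, 5, 3]


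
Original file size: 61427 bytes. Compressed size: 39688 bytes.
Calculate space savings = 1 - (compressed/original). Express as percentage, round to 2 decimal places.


ratio = compressed/original = 39688/61427 = 0.6461
savings = 1 - ratio = 1 - 0.6461 = 0.3539
as a percentage: 0.3539 * 100 = 35.39%

Space savings = 1 - 39688/61427 = 35.39%


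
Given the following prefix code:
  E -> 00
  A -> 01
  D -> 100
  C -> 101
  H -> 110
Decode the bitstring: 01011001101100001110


Decoding step by step:
Bits 01 -> A
Bits 01 -> A
Bits 100 -> D
Bits 110 -> H
Bits 110 -> H
Bits 00 -> E
Bits 01 -> A
Bits 110 -> H


Decoded message: AADHHEAH


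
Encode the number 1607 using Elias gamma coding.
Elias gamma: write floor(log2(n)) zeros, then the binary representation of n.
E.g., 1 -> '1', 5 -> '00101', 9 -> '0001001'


num_bits = floor(log2(1607)) + 1 = 11
leading_zeros = num_bits - 1 = 10
binary(1607) = 11001000111

Elias gamma(1607) = '0000000000' + '11001000111' = 000000000011001000111 (21 bits)


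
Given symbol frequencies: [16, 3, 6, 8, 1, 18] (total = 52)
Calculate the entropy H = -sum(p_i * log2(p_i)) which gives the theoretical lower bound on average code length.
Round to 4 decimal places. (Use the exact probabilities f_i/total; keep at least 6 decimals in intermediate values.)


Per-symbol terms -p_i * log2(p_i) with p_i = f_i/52:
  p = 16/52 = 0.307692: log2(p) = -1.700440, -p*log2(p) = 0.523212
  p = 3/52 = 0.057692: log2(p) = -4.115477, -p*log2(p) = 0.237431
  p = 6/52 = 0.115385: log2(p) = -3.115477, -p*log2(p) = 0.359478
  p = 8/52 = 0.153846: log2(p) = -2.700440, -p*log2(p) = 0.415452
  p = 1/52 = 0.019231: log2(p) = -5.700440, -p*log2(p) = 0.109624
  p = 18/52 = 0.346154: log2(p) = -1.530515, -p*log2(p) = 0.529794
H = 0.523212 + 0.237431 + 0.359478 + 0.415452 + 0.109624 + 0.529794 = 2.174991

H = 2.175 bits/symbol


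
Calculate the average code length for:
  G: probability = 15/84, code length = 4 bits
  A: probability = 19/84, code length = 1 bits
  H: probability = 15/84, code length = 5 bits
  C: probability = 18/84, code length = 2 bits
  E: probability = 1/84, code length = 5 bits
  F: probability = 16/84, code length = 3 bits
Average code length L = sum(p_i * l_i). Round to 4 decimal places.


Weighted contributions p_i * l_i:
  G: (15/84) * 4 = 60/84
  A: (19/84) * 1 = 19/84
  H: (15/84) * 5 = 75/84
  C: (18/84) * 2 = 36/84
  E: (1/84) * 5 = 5/84
  F: (16/84) * 3 = 48/84
Sum = (60 + 19 + 75 + 36 + 5 + 48)/84 = 243/84

L = 243/84 = 2.8929 bits/symbol


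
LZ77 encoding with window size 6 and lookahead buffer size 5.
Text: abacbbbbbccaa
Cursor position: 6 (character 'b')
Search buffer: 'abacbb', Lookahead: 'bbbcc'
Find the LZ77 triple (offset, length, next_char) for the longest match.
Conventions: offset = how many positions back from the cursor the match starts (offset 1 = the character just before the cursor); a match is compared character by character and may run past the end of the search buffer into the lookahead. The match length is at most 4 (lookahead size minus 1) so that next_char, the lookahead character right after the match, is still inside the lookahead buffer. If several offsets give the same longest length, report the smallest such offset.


Try each offset into the search buffer:
  offset=1 (pos 5, char 'b'): match length 3
  offset=2 (pos 4, char 'b'): match length 3
  offset=3 (pos 3, char 'c'): match length 0
  offset=4 (pos 2, char 'a'): match length 0
  offset=5 (pos 1, char 'b'): match length 1
  offset=6 (pos 0, char 'a'): match length 0
Longest match has length 3, found at offsets 1, 2; take the smallest, offset 1.
next_char = character at position 6 + 3 = 9 -> 'c'

Best match: offset=1, length=3 (matching 'bbb' starting at position 5)
LZ77 triple: (1, 3, 'c')


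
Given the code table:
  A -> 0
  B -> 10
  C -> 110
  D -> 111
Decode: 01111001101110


Decoding:
0 -> A
111 -> D
10 -> B
0 -> A
110 -> C
111 -> D
0 -> A


Result: ADBACDA


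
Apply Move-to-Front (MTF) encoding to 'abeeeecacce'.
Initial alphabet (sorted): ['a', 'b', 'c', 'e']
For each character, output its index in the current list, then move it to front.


MTF encoding:
'a': index 0 in ['a', 'b', 'c', 'e'] -> ['a', 'b', 'c', 'e']
'b': index 1 in ['a', 'b', 'c', 'e'] -> ['b', 'a', 'c', 'e']
'e': index 3 in ['b', 'a', 'c', 'e'] -> ['e', 'b', 'a', 'c']
'e': index 0 in ['e', 'b', 'a', 'c'] -> ['e', 'b', 'a', 'c']
'e': index 0 in ['e', 'b', 'a', 'c'] -> ['e', 'b', 'a', 'c']
'e': index 0 in ['e', 'b', 'a', 'c'] -> ['e', 'b', 'a', 'c']
'c': index 3 in ['e', 'b', 'a', 'c'] -> ['c', 'e', 'b', 'a']
'a': index 3 in ['c', 'e', 'b', 'a'] -> ['a', 'c', 'e', 'b']
'c': index 1 in ['a', 'c', 'e', 'b'] -> ['c', 'a', 'e', 'b']
'c': index 0 in ['c', 'a', 'e', 'b'] -> ['c', 'a', 'e', 'b']
'e': index 2 in ['c', 'a', 'e', 'b'] -> ['e', 'c', 'a', 'b']


Output: [0, 1, 3, 0, 0, 0, 3, 3, 1, 0, 2]


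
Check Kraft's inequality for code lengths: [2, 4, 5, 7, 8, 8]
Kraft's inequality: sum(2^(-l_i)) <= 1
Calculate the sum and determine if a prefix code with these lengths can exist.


Sum = 2^(-2) + 2^(-4) + 2^(-5) + 2^(-7) + 2^(-8) + 2^(-8)
    = 0.25 + 0.0625 + 0.03125 + 0.0078125 + 0.00390625 + 0.00390625
    = 92/256 = 0.359375
Since 0.359375 <= 1, Kraft's inequality IS satisfied.
A prefix code with these lengths CAN exist.

Kraft sum = 0.359375. Satisfied.


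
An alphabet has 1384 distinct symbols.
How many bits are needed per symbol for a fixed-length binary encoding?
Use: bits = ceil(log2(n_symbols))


log2(1384) = 10.4346
Bracket: 2^10 = 1024 < 1384 <= 2^11 = 2048
So ceil(log2(1384)) = 11

bits = ceil(log2(1384)) = ceil(10.4346) = 11 bits


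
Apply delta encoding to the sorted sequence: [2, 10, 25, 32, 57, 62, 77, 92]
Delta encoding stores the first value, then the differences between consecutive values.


First value: 2
Deltas:
  10 - 2 = 8
  25 - 10 = 15
  32 - 25 = 7
  57 - 32 = 25
  62 - 57 = 5
  77 - 62 = 15
  92 - 77 = 15


Delta encoded: [2, 8, 15, 7, 25, 5, 15, 15]


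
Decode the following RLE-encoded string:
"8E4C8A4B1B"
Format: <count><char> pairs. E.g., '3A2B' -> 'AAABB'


Expanding each <count><char> pair:
  8E -> 'EEEEEEEE'
  4C -> 'CCCC'
  8A -> 'AAAAAAAA'
  4B -> 'BBBB'
  1B -> 'B'

Decoded = EEEEEEEECCCCAAAAAAAABBBBB


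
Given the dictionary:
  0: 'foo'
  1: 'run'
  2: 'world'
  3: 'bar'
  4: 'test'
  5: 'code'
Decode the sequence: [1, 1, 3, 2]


Look up each index in the dictionary:
  1 -> 'run'
  1 -> 'run'
  3 -> 'bar'
  2 -> 'world'

Decoded: "run run bar world"


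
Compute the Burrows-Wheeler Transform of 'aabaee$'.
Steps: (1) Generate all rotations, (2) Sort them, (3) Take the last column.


Rotations (sorted):
  0: $aabaee -> last char: e
  1: aabaee$ -> last char: $
  2: abaee$a -> last char: a
  3: aee$aab -> last char: b
  4: baee$aa -> last char: a
  5: e$aabae -> last char: e
  6: ee$aaba -> last char: a


BWT = e$abaea


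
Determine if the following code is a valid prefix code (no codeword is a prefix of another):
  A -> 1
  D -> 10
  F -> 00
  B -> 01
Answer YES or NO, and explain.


Checking each pair (does one codeword prefix another?):
  A='1' vs D='10': prefix -- VIOLATION

NO -- this is NOT a valid prefix code. A (1) is a prefix of D (10).


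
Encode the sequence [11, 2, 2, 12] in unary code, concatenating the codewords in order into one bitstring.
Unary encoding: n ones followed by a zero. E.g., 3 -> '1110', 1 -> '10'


Encode each number as n ones followed by a terminating 0:
  11 -> 111111111110 (12 bits)
  2 -> 110 (3 bits)
  2 -> 110 (3 bits)
  12 -> 1111111111110 (13 bits)
Total length = 12 + 3 + 3 + 13 = 31 bits.

Unary([11, 2, 2, 12]) = 1111111111101101101111111111110 (31 bits)


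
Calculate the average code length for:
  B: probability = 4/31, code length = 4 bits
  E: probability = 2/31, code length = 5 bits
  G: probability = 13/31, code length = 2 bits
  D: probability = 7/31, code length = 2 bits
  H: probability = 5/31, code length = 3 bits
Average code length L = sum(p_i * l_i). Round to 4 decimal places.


Weighted contributions p_i * l_i:
  B: (4/31) * 4 = 16/31
  E: (2/31) * 5 = 10/31
  G: (13/31) * 2 = 26/31
  D: (7/31) * 2 = 14/31
  H: (5/31) * 3 = 15/31
Sum = (16 + 10 + 26 + 14 + 15)/31 = 81/31

L = 81/31 = 2.6129 bits/symbol


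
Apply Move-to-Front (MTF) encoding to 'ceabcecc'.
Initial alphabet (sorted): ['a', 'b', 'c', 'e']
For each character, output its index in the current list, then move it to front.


MTF encoding:
'c': index 2 in ['a', 'b', 'c', 'e'] -> ['c', 'a', 'b', 'e']
'e': index 3 in ['c', 'a', 'b', 'e'] -> ['e', 'c', 'a', 'b']
'a': index 2 in ['e', 'c', 'a', 'b'] -> ['a', 'e', 'c', 'b']
'b': index 3 in ['a', 'e', 'c', 'b'] -> ['b', 'a', 'e', 'c']
'c': index 3 in ['b', 'a', 'e', 'c'] -> ['c', 'b', 'a', 'e']
'e': index 3 in ['c', 'b', 'a', 'e'] -> ['e', 'c', 'b', 'a']
'c': index 1 in ['e', 'c', 'b', 'a'] -> ['c', 'e', 'b', 'a']
'c': index 0 in ['c', 'e', 'b', 'a'] -> ['c', 'e', 'b', 'a']


Output: [2, 3, 2, 3, 3, 3, 1, 0]


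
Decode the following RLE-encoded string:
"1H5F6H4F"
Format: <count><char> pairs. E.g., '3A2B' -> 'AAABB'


Expanding each <count><char> pair:
  1H -> 'H'
  5F -> 'FFFFF'
  6H -> 'HHHHHH'
  4F -> 'FFFF'

Decoded = HFFFFFHHHHHHFFFF


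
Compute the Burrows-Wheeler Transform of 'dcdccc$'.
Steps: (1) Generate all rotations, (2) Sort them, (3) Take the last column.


Rotations (sorted):
  0: $dcdccc -> last char: c
  1: c$dcdcc -> last char: c
  2: cc$dcdc -> last char: c
  3: ccc$dcd -> last char: d
  4: cdccc$d -> last char: d
  5: dccc$dc -> last char: c
  6: dcdccc$ -> last char: $


BWT = cccddc$


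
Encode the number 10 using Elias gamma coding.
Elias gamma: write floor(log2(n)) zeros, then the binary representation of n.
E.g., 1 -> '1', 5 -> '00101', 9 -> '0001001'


num_bits = floor(log2(10)) + 1 = 4
leading_zeros = num_bits - 1 = 3
binary(10) = 1010

Elias gamma(10) = '000' + '1010' = 0001010 (7 bits)


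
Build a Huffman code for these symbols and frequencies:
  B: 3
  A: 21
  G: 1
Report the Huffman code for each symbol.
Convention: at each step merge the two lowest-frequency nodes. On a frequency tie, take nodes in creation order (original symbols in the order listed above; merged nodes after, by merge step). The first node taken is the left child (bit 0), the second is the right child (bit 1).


Huffman tree construction:
Step 1: Merge G(1) + B(3) = 4
Step 2: Merge (G+B)(4) + A(21) = 25
Read each symbol's code off the tree from the root (left child = 0, right child = 1).

Codes:
  B: 01 (length 2)
  A: 1 (length 1)
  G: 00 (length 2)
Average code length: 29/25 = 1.1600 bits/symbol
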